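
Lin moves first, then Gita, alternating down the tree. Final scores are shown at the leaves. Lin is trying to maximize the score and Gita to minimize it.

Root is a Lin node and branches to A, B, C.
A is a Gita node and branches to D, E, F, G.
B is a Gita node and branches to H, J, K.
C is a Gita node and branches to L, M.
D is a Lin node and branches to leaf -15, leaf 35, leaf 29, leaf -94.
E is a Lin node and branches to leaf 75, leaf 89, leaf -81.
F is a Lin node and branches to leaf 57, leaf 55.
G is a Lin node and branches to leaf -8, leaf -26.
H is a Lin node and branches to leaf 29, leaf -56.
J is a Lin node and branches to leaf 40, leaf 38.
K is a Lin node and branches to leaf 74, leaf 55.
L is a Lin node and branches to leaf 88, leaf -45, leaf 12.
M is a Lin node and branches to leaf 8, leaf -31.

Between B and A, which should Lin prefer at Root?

B

H (Lin): max(29, -56) = 29
J (Lin): max(40, 38) = 40
K (Lin): max(74, 55) = 74
B (Gita): min(29, 40, 74) = 29
D (Lin): max(-15, 35, 29, -94) = 35
E (Lin): max(75, 89, -81) = 89
F (Lin): max(57, 55) = 57
G (Lin): max(-8, -26) = -8
A (Gita): min(35, 89, 57, -8) = -8
Lin prefers the higher value; B=29, A=-8. B is better since 29 > -8.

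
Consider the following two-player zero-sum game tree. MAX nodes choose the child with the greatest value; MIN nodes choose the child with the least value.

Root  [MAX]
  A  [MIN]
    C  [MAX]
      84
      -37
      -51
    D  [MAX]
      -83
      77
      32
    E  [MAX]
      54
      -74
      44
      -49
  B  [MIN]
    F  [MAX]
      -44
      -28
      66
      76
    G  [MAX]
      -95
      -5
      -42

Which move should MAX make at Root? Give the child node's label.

A

C (MAX): max(84, -37, -51) = 84
D (MAX): max(-83, 77, 32) = 77
E (MAX): max(54, -74, 44, -49) = 54
A (MIN): min(84, 77, 54) = 54
F (MAX): max(-44, -28, 66, 76) = 76
G (MAX): max(-95, -5, -42) = -5
B (MIN): min(76, -5) = -5
Root (MAX): max(54, -5) = 54
MAX at Root wants the highest of {A=54, B=-5}, so chooses A.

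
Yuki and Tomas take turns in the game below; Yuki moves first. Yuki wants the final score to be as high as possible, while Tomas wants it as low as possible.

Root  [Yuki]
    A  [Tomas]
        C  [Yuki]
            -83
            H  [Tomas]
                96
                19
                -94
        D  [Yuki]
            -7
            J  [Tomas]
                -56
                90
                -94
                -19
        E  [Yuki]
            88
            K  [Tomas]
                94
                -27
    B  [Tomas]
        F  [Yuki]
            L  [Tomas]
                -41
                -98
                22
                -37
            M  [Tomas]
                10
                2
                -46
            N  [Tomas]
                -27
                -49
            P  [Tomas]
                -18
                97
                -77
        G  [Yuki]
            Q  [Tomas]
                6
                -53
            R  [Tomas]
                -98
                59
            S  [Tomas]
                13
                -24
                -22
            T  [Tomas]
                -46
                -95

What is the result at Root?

H (Tomas): min(96, 19, -94) = -94
C (Yuki): max(-83, -94) = -83
J (Tomas): min(-56, 90, -94, -19) = -94
D (Yuki): max(-7, -94) = -7
K (Tomas): min(94, -27) = -27
E (Yuki): max(88, -27) = 88
A (Tomas): min(-83, -7, 88) = -83
L (Tomas): min(-41, -98, 22, -37) = -98
M (Tomas): min(10, 2, -46) = -46
N (Tomas): min(-27, -49) = -49
P (Tomas): min(-18, 97, -77) = -77
F (Yuki): max(-98, -46, -49, -77) = -46
Q (Tomas): min(6, -53) = -53
R (Tomas): min(-98, 59) = -98
S (Tomas): min(13, -24, -22) = -24
T (Tomas): min(-46, -95) = -95
G (Yuki): max(-53, -98, -24, -95) = -24
B (Tomas): min(-46, -24) = -46
Root (Yuki): max(-83, -46) = -46

-46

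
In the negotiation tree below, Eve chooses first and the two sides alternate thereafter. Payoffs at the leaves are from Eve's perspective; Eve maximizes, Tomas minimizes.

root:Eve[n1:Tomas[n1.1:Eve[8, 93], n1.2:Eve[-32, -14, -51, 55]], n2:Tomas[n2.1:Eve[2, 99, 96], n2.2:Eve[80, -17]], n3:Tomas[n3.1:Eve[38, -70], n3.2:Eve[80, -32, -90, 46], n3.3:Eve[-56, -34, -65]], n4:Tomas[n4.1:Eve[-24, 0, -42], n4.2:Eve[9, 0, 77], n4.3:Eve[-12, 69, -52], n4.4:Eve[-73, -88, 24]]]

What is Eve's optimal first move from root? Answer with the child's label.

n1.1 (Eve): max(8, 93) = 93
n1.2 (Eve): max(-32, -14, -51, 55) = 55
n1 (Tomas): min(93, 55) = 55
n2.1 (Eve): max(2, 99, 96) = 99
n2.2 (Eve): max(80, -17) = 80
n2 (Tomas): min(99, 80) = 80
n3.1 (Eve): max(38, -70) = 38
n3.2 (Eve): max(80, -32, -90, 46) = 80
n3.3 (Eve): max(-56, -34, -65) = -34
n3 (Tomas): min(38, 80, -34) = -34
n4.1 (Eve): max(-24, 0, -42) = 0
n4.2 (Eve): max(9, 0, 77) = 77
n4.3 (Eve): max(-12, 69, -52) = 69
n4.4 (Eve): max(-73, -88, 24) = 24
n4 (Tomas): min(0, 77, 69, 24) = 0
root (Eve): max(55, 80, -34, 0) = 80
Eve at root wants the highest of {n1=55, n2=80, n3=-34, n4=0}, so chooses n2.

n2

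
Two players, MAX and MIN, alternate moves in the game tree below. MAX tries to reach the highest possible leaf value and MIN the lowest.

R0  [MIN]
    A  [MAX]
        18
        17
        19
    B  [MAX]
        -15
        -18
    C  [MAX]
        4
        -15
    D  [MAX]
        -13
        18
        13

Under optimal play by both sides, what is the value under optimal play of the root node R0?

-15

A (MAX): max(18, 17, 19) = 19
B (MAX): max(-15, -18) = -15
C (MAX): max(4, -15) = 4
D (MAX): max(-13, 18, 13) = 18
R0 (MIN): min(19, -15, 4, 18) = -15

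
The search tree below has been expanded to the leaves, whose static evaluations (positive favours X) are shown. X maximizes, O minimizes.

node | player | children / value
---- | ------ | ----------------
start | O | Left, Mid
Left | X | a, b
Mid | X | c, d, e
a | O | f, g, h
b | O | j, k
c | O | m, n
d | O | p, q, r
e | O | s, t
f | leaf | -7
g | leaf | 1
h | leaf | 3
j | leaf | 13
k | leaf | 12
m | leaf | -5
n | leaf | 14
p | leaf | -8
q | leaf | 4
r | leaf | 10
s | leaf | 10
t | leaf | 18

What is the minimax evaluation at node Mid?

10

c (O): min(-5, 14) = -5
d (O): min(-8, 4, 10) = -8
e (O): min(10, 18) = 10
Mid (X): max(-5, -8, 10) = 10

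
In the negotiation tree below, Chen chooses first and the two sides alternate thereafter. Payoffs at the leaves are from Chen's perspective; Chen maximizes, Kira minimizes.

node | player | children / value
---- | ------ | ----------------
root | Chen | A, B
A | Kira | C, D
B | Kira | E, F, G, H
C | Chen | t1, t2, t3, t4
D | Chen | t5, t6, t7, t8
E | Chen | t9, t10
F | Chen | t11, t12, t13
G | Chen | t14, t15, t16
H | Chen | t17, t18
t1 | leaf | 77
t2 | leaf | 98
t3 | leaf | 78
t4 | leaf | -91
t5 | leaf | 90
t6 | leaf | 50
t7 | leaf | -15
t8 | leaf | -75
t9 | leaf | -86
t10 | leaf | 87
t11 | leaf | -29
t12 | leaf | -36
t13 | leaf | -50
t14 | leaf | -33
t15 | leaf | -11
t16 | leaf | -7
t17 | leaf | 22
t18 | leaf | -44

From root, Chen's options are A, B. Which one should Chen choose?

A

C (Chen): max(77, 98, 78, -91) = 98
D (Chen): max(90, 50, -15, -75) = 90
A (Kira): min(98, 90) = 90
E (Chen): max(-86, 87) = 87
F (Chen): max(-29, -36, -50) = -29
G (Chen): max(-33, -11, -7) = -7
H (Chen): max(22, -44) = 22
B (Kira): min(87, -29, -7, 22) = -29
root (Chen): max(90, -29) = 90
Chen at root wants the highest of {A=90, B=-29}, so chooses A.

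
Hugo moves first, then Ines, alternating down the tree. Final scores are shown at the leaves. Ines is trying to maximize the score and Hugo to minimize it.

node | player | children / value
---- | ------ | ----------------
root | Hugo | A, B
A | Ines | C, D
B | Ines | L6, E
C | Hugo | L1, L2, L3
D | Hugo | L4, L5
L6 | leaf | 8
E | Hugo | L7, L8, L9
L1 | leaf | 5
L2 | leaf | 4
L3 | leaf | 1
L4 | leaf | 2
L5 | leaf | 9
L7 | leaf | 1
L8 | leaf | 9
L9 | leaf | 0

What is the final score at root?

2

C (Hugo): min(5, 4, 1) = 1
D (Hugo): min(2, 9) = 2
A (Ines): max(1, 2) = 2
E (Hugo): min(1, 9, 0) = 0
B (Ines): max(8, 0) = 8
root (Hugo): min(2, 8) = 2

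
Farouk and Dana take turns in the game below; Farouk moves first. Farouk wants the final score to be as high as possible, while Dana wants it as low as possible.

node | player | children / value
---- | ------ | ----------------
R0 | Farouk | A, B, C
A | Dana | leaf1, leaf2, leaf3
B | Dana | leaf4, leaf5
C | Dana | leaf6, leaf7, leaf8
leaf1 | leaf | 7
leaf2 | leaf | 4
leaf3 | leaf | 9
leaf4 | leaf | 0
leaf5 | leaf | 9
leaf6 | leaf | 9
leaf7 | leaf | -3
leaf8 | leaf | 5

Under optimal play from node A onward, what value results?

A (Dana): min(7, 4, 9) = 4

4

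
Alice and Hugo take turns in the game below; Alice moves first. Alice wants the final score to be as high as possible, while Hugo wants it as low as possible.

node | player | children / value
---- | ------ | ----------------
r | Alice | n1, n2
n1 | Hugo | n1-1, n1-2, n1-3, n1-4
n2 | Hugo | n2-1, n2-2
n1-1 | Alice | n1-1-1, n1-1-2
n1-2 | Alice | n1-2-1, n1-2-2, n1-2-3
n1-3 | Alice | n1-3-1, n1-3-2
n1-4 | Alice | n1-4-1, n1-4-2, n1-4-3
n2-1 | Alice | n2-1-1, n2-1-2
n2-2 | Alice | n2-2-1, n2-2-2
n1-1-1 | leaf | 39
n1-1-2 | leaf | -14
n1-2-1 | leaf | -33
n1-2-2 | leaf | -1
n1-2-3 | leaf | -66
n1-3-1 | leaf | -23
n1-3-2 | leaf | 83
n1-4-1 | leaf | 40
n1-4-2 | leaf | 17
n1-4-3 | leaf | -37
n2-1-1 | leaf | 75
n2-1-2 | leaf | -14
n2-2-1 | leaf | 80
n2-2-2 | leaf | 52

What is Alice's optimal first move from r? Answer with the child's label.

n1-1 (Alice): max(39, -14) = 39
n1-2 (Alice): max(-33, -1, -66) = -1
n1-3 (Alice): max(-23, 83) = 83
n1-4 (Alice): max(40, 17, -37) = 40
n1 (Hugo): min(39, -1, 83, 40) = -1
n2-1 (Alice): max(75, -14) = 75
n2-2 (Alice): max(80, 52) = 80
n2 (Hugo): min(75, 80) = 75
r (Alice): max(-1, 75) = 75
Alice at r wants the highest of {n1=-1, n2=75}, so chooses n2.

n2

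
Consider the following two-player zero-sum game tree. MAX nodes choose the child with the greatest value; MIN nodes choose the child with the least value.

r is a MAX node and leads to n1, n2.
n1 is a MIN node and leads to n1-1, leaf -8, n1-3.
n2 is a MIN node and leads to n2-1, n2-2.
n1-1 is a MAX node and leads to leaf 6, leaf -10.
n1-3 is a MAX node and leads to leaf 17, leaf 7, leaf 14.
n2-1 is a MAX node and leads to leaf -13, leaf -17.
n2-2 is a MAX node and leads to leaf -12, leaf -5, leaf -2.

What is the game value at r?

-8

n1-1 (MAX): max(6, -10) = 6
n1-3 (MAX): max(17, 7, 14) = 17
n1 (MIN): min(6, -8, 17) = -8
n2-1 (MAX): max(-13, -17) = -13
n2-2 (MAX): max(-12, -5, -2) = -2
n2 (MIN): min(-13, -2) = -13
r (MAX): max(-8, -13) = -8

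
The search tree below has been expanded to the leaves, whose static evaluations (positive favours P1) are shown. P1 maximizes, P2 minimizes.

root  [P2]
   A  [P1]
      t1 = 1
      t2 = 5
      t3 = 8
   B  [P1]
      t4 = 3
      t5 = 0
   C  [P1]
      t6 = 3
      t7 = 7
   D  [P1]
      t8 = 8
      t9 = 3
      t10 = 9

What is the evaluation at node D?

9

D (P1): max(8, 3, 9) = 9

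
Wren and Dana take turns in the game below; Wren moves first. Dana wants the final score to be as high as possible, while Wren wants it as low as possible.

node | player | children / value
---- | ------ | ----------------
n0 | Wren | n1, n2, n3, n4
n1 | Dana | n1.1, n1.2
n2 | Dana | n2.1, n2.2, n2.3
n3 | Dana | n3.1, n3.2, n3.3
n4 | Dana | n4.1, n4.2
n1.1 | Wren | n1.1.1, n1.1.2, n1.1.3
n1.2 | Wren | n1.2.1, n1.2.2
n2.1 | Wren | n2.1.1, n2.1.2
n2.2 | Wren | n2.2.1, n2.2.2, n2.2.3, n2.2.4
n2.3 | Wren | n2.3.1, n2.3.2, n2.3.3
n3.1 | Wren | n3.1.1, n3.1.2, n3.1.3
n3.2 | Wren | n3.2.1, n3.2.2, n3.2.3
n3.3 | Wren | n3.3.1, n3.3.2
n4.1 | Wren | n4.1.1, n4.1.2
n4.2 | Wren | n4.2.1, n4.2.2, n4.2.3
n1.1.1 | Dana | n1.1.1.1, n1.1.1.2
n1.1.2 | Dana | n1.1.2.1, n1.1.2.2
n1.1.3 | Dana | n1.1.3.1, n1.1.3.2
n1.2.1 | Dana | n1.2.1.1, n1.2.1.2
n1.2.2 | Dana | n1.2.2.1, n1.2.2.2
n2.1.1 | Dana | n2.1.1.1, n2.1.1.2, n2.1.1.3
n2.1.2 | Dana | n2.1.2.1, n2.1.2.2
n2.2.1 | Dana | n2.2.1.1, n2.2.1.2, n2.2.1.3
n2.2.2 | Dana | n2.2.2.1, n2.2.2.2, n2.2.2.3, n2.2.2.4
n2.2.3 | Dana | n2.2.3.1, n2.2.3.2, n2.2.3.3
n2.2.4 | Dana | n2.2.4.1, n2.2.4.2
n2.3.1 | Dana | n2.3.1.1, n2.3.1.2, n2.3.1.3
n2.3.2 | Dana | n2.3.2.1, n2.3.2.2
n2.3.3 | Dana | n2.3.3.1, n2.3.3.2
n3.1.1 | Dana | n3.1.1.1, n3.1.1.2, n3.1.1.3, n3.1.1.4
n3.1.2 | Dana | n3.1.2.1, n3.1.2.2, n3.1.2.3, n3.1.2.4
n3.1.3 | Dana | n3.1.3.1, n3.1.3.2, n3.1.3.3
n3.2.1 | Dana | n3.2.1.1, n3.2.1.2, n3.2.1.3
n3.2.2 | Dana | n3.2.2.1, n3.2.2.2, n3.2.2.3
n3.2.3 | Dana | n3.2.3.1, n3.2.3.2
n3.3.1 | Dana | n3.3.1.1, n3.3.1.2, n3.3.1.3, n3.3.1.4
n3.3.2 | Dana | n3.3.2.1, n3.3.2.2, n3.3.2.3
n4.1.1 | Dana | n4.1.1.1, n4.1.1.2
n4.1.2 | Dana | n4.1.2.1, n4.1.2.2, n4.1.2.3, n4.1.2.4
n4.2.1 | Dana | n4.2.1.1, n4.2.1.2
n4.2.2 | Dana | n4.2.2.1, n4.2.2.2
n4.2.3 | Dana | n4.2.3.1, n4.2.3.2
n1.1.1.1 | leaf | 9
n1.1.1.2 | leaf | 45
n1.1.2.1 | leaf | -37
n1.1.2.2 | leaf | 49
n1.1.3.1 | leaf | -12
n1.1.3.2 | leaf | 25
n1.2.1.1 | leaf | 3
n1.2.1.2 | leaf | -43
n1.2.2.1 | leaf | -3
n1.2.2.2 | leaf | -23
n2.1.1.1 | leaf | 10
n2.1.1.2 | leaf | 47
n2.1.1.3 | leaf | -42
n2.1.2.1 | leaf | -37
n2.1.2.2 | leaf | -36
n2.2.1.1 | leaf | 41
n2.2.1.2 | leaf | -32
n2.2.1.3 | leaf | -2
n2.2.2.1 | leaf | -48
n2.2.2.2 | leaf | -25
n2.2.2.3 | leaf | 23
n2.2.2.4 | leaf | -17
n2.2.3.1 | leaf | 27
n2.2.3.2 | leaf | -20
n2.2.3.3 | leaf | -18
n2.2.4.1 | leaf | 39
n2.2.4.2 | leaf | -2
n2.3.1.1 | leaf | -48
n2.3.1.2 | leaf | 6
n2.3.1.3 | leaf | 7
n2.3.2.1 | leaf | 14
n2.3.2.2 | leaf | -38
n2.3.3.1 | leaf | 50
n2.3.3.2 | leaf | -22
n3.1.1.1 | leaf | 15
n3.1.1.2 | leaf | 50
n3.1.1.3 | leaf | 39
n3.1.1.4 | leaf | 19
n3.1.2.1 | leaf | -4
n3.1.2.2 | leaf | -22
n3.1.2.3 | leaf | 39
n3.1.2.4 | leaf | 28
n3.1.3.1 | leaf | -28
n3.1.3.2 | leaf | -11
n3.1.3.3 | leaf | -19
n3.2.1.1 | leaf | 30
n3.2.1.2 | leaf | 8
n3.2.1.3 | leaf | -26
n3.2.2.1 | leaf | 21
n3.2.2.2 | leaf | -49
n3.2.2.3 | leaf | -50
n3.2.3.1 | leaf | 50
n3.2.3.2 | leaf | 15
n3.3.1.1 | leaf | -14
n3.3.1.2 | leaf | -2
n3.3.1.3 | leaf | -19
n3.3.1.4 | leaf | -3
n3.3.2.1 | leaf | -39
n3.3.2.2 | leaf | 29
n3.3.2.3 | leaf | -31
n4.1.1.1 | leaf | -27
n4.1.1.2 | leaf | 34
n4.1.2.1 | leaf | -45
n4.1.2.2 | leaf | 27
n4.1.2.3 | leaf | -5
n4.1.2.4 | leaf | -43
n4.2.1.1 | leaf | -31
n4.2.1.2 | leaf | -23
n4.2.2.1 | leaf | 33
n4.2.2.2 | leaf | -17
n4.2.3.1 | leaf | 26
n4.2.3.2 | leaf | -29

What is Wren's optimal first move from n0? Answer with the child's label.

n1.1.1 (Dana): max(9, 45) = 45
n1.1.2 (Dana): max(-37, 49) = 49
n1.1.3 (Dana): max(-12, 25) = 25
n1.1 (Wren): min(45, 49, 25) = 25
n1.2.1 (Dana): max(3, -43) = 3
n1.2.2 (Dana): max(-3, -23) = -3
n1.2 (Wren): min(3, -3) = -3
n1 (Dana): max(25, -3) = 25
n2.1.1 (Dana): max(10, 47, -42) = 47
n2.1.2 (Dana): max(-37, -36) = -36
n2.1 (Wren): min(47, -36) = -36
n2.2.1 (Dana): max(41, -32, -2) = 41
n2.2.2 (Dana): max(-48, -25, 23, -17) = 23
n2.2.3 (Dana): max(27, -20, -18) = 27
n2.2.4 (Dana): max(39, -2) = 39
n2.2 (Wren): min(41, 23, 27, 39) = 23
n2.3.1 (Dana): max(-48, 6, 7) = 7
n2.3.2 (Dana): max(14, -38) = 14
n2.3.3 (Dana): max(50, -22) = 50
n2.3 (Wren): min(7, 14, 50) = 7
n2 (Dana): max(-36, 23, 7) = 23
n3.1.1 (Dana): max(15, 50, 39, 19) = 50
n3.1.2 (Dana): max(-4, -22, 39, 28) = 39
n3.1.3 (Dana): max(-28, -11, -19) = -11
n3.1 (Wren): min(50, 39, -11) = -11
n3.2.1 (Dana): max(30, 8, -26) = 30
n3.2.2 (Dana): max(21, -49, -50) = 21
n3.2.3 (Dana): max(50, 15) = 50
n3.2 (Wren): min(30, 21, 50) = 21
n3.3.1 (Dana): max(-14, -2, -19, -3) = -2
n3.3.2 (Dana): max(-39, 29, -31) = 29
n3.3 (Wren): min(-2, 29) = -2
n3 (Dana): max(-11, 21, -2) = 21
n4.1.1 (Dana): max(-27, 34) = 34
n4.1.2 (Dana): max(-45, 27, -5, -43) = 27
n4.1 (Wren): min(34, 27) = 27
n4.2.1 (Dana): max(-31, -23) = -23
n4.2.2 (Dana): max(33, -17) = 33
n4.2.3 (Dana): max(26, -29) = 26
n4.2 (Wren): min(-23, 33, 26) = -23
n4 (Dana): max(27, -23) = 27
n0 (Wren): min(25, 23, 21, 27) = 21
Wren at n0 wants the lowest of {n1=25, n2=23, n3=21, n4=27}, so chooses n3.

n3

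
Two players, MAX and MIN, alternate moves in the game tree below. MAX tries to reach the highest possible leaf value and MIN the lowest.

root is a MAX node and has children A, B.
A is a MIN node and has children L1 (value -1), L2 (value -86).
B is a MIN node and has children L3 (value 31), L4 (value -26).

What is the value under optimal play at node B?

B (MIN): min(31, -26) = -26

-26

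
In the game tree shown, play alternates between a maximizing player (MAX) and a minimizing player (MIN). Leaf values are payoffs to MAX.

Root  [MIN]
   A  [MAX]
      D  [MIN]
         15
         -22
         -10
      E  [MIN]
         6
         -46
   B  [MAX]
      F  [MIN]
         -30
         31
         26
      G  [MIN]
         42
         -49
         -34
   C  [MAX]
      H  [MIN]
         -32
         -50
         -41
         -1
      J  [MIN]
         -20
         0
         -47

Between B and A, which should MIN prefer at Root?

F (MIN): min(-30, 31, 26) = -30
G (MIN): min(42, -49, -34) = -49
B (MAX): max(-30, -49) = -30
D (MIN): min(15, -22, -10) = -22
E (MIN): min(6, -46) = -46
A (MAX): max(-22, -46) = -22
MIN prefers the lower value; B=-30, A=-22. B is better since -30 < -22.

B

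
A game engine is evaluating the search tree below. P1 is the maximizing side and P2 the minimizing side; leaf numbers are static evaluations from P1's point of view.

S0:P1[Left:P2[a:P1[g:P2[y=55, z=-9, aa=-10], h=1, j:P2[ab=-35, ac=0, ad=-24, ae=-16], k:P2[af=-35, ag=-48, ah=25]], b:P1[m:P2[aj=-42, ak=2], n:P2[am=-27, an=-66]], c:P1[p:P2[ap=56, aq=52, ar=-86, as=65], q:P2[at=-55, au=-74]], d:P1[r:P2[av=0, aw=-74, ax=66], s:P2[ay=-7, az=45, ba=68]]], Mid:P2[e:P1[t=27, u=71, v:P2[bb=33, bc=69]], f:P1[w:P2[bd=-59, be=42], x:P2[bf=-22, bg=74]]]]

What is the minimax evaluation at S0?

-22

g (P2): min(55, -9, -10) = -10
j (P2): min(-35, 0, -24, -16) = -35
k (P2): min(-35, -48, 25) = -48
a (P1): max(-10, 1, -35, -48) = 1
m (P2): min(-42, 2) = -42
n (P2): min(-27, -66) = -66
b (P1): max(-42, -66) = -42
p (P2): min(56, 52, -86, 65) = -86
q (P2): min(-55, -74) = -74
c (P1): max(-86, -74) = -74
r (P2): min(0, -74, 66) = -74
s (P2): min(-7, 45, 68) = -7
d (P1): max(-74, -7) = -7
Left (P2): min(1, -42, -74, -7) = -74
v (P2): min(33, 69) = 33
e (P1): max(27, 71, 33) = 71
w (P2): min(-59, 42) = -59
x (P2): min(-22, 74) = -22
f (P1): max(-59, -22) = -22
Mid (P2): min(71, -22) = -22
S0 (P1): max(-74, -22) = -22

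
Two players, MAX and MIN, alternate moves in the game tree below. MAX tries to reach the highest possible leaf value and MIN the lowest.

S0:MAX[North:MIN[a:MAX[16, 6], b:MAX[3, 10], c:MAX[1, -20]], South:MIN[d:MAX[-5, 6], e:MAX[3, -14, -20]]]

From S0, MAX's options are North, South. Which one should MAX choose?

South

a (MAX): max(16, 6) = 16
b (MAX): max(3, 10) = 10
c (MAX): max(1, -20) = 1
North (MIN): min(16, 10, 1) = 1
d (MAX): max(-5, 6) = 6
e (MAX): max(3, -14, -20) = 3
South (MIN): min(6, 3) = 3
S0 (MAX): max(1, 3) = 3
MAX at S0 wants the highest of {North=1, South=3}, so chooses South.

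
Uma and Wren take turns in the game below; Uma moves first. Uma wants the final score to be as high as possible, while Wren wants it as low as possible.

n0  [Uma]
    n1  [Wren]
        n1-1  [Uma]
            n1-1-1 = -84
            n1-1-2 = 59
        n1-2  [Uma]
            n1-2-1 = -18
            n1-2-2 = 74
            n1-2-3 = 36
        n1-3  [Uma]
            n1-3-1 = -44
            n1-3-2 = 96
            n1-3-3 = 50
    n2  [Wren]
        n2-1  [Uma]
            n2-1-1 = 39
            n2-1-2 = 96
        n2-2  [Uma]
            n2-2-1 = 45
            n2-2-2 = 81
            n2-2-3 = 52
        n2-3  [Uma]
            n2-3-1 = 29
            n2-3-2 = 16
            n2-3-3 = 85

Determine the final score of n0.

n1-1 (Uma): max(-84, 59) = 59
n1-2 (Uma): max(-18, 74, 36) = 74
n1-3 (Uma): max(-44, 96, 50) = 96
n1 (Wren): min(59, 74, 96) = 59
n2-1 (Uma): max(39, 96) = 96
n2-2 (Uma): max(45, 81, 52) = 81
n2-3 (Uma): max(29, 16, 85) = 85
n2 (Wren): min(96, 81, 85) = 81
n0 (Uma): max(59, 81) = 81

81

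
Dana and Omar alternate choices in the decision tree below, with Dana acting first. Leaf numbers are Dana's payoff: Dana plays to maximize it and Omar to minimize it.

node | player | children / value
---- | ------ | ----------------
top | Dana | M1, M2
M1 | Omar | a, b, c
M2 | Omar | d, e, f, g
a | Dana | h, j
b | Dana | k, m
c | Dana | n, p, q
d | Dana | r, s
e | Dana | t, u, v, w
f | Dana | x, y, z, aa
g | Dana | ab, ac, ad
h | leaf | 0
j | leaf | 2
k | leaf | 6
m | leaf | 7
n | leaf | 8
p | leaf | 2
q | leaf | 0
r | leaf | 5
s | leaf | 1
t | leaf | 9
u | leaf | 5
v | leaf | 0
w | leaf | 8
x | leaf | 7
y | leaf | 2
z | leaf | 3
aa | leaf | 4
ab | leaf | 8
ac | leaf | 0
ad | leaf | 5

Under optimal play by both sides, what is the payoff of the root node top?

5

a (Dana): max(0, 2) = 2
b (Dana): max(6, 7) = 7
c (Dana): max(8, 2, 0) = 8
M1 (Omar): min(2, 7, 8) = 2
d (Dana): max(5, 1) = 5
e (Dana): max(9, 5, 0, 8) = 9
f (Dana): max(7, 2, 3, 4) = 7
g (Dana): max(8, 0, 5) = 8
M2 (Omar): min(5, 9, 7, 8) = 5
top (Dana): max(2, 5) = 5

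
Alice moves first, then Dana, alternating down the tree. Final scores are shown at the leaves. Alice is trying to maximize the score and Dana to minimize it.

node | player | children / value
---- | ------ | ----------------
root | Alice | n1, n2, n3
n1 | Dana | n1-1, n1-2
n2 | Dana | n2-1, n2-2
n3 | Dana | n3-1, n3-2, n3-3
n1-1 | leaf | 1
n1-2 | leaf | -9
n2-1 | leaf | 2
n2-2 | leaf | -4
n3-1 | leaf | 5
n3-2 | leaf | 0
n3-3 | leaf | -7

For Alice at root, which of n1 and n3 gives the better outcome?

n1 (Dana): min(1, -9) = -9
n3 (Dana): min(5, 0, -7) = -7
Alice prefers the higher value; n1=-9, n3=-7. n3 is better since -7 > -9.

n3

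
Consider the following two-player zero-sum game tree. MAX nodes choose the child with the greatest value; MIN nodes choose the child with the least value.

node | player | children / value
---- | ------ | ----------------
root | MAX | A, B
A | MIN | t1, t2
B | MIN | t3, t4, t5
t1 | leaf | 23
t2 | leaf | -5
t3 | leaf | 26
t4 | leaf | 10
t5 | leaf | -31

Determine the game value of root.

A (MIN): min(23, -5) = -5
B (MIN): min(26, 10, -31) = -31
root (MAX): max(-5, -31) = -5

-5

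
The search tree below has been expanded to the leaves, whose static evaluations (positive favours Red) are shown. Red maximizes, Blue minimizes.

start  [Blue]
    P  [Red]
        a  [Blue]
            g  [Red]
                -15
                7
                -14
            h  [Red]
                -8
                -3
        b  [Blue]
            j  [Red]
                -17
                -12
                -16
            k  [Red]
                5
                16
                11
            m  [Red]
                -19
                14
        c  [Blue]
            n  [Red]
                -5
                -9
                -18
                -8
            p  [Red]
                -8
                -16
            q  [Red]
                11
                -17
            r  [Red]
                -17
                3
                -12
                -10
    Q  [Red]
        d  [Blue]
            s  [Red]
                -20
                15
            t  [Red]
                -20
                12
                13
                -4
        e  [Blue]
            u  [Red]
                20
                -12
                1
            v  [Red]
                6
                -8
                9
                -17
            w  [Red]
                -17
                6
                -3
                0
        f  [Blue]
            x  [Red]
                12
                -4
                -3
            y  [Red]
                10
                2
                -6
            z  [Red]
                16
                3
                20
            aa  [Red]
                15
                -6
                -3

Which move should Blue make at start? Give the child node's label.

P

g (Red): max(-15, 7, -14) = 7
h (Red): max(-8, -3) = -3
a (Blue): min(7, -3) = -3
j (Red): max(-17, -12, -16) = -12
k (Red): max(5, 16, 11) = 16
m (Red): max(-19, 14) = 14
b (Blue): min(-12, 16, 14) = -12
n (Red): max(-5, -9, -18, -8) = -5
p (Red): max(-8, -16) = -8
q (Red): max(11, -17) = 11
r (Red): max(-17, 3, -12, -10) = 3
c (Blue): min(-5, -8, 11, 3) = -8
P (Red): max(-3, -12, -8) = -3
s (Red): max(-20, 15) = 15
t (Red): max(-20, 12, 13, -4) = 13
d (Blue): min(15, 13) = 13
u (Red): max(20, -12, 1) = 20
v (Red): max(6, -8, 9, -17) = 9
w (Red): max(-17, 6, -3, 0) = 6
e (Blue): min(20, 9, 6) = 6
x (Red): max(12, -4, -3) = 12
y (Red): max(10, 2, -6) = 10
z (Red): max(16, 3, 20) = 20
aa (Red): max(15, -6, -3) = 15
f (Blue): min(12, 10, 20, 15) = 10
Q (Red): max(13, 6, 10) = 13
start (Blue): min(-3, 13) = -3
Blue at start wants the lowest of {P=-3, Q=13}, so chooses P.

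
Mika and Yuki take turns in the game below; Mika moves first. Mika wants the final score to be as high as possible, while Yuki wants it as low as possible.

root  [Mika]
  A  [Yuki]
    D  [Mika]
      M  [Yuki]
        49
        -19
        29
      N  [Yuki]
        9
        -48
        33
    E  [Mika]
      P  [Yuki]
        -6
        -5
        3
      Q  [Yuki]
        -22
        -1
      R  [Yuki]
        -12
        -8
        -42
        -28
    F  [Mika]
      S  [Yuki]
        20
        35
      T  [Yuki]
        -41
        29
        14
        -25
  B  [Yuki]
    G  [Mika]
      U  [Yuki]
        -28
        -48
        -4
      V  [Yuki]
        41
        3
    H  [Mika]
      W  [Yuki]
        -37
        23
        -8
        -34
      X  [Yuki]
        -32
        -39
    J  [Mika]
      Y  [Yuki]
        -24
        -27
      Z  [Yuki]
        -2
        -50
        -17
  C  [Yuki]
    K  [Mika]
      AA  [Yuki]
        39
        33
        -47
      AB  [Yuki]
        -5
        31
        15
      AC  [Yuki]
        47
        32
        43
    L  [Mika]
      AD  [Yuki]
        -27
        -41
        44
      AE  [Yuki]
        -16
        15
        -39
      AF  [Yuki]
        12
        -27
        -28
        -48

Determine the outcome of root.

-19

M (Yuki): min(49, -19, 29) = -19
N (Yuki): min(9, -48, 33) = -48
D (Mika): max(-19, -48) = -19
P (Yuki): min(-6, -5, 3) = -6
Q (Yuki): min(-22, -1) = -22
R (Yuki): min(-12, -8, -42, -28) = -42
E (Mika): max(-6, -22, -42) = -6
S (Yuki): min(20, 35) = 20
T (Yuki): min(-41, 29, 14, -25) = -41
F (Mika): max(20, -41) = 20
A (Yuki): min(-19, -6, 20) = -19
U (Yuki): min(-28, -48, -4) = -48
V (Yuki): min(41, 3) = 3
G (Mika): max(-48, 3) = 3
W (Yuki): min(-37, 23, -8, -34) = -37
X (Yuki): min(-32, -39) = -39
H (Mika): max(-37, -39) = -37
Y (Yuki): min(-24, -27) = -27
Z (Yuki): min(-2, -50, -17) = -50
J (Mika): max(-27, -50) = -27
B (Yuki): min(3, -37, -27) = -37
AA (Yuki): min(39, 33, -47) = -47
AB (Yuki): min(-5, 31, 15) = -5
AC (Yuki): min(47, 32, 43) = 32
K (Mika): max(-47, -5, 32) = 32
AD (Yuki): min(-27, -41, 44) = -41
AE (Yuki): min(-16, 15, -39) = -39
AF (Yuki): min(12, -27, -28, -48) = -48
L (Mika): max(-41, -39, -48) = -39
C (Yuki): min(32, -39) = -39
root (Mika): max(-19, -37, -39) = -19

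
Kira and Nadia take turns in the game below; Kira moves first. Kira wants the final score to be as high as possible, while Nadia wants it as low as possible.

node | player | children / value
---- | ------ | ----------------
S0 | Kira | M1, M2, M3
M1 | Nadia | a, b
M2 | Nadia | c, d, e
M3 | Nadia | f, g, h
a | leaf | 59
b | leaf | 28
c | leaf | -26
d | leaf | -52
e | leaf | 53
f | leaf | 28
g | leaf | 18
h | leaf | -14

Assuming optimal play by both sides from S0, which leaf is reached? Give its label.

M1 (Nadia): min(59, 28) = 28
M2 (Nadia): min(-26, -52, 53) = -52
M3 (Nadia): min(28, 18, -14) = -14
S0 (Kira): max(28, -52, -14) = 28
At S0, Kira picks M1 (highest: 28).
At M1, Nadia picks b (lowest: 28).
Terminal value 28.

b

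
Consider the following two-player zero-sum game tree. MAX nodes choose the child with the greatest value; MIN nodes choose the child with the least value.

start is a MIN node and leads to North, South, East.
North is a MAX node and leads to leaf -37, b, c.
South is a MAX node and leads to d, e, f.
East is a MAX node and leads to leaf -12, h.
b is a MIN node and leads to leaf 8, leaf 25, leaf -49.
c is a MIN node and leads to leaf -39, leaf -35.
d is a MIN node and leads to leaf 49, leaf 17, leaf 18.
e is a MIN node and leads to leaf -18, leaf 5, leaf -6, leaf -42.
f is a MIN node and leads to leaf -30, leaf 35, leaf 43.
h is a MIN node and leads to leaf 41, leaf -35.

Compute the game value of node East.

-12

h (MIN): min(41, -35) = -35
East (MAX): max(-12, -35) = -12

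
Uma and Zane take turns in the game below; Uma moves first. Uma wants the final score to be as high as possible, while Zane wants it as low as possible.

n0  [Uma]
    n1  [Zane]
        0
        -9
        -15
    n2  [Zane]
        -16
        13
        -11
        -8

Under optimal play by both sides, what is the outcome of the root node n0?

-15

n1 (Zane): min(0, -9, -15) = -15
n2 (Zane): min(-16, 13, -11, -8) = -16
n0 (Uma): max(-15, -16) = -15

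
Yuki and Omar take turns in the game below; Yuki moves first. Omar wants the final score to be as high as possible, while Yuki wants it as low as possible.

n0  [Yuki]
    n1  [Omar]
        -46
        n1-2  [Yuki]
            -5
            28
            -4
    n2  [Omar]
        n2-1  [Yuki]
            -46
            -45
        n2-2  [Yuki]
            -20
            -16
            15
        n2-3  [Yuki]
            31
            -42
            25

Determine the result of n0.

n1-2 (Yuki): min(-5, 28, -4) = -5
n1 (Omar): max(-46, -5) = -5
n2-1 (Yuki): min(-46, -45) = -46
n2-2 (Yuki): min(-20, -16, 15) = -20
n2-3 (Yuki): min(31, -42, 25) = -42
n2 (Omar): max(-46, -20, -42) = -20
n0 (Yuki): min(-5, -20) = -20

-20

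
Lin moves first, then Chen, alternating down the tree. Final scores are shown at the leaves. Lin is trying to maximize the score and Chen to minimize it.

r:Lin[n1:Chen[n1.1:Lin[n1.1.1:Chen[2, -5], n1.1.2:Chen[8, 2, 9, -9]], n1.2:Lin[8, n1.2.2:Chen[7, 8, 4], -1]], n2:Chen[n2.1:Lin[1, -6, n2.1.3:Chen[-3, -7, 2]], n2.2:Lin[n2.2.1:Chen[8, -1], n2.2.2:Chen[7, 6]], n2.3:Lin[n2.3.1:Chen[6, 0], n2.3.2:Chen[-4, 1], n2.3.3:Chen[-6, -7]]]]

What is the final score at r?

n1.1.1 (Chen): min(2, -5) = -5
n1.1.2 (Chen): min(8, 2, 9, -9) = -9
n1.1 (Lin): max(-5, -9) = -5
n1.2.2 (Chen): min(7, 8, 4) = 4
n1.2 (Lin): max(8, 4, -1) = 8
n1 (Chen): min(-5, 8) = -5
n2.1.3 (Chen): min(-3, -7, 2) = -7
n2.1 (Lin): max(1, -6, -7) = 1
n2.2.1 (Chen): min(8, -1) = -1
n2.2.2 (Chen): min(7, 6) = 6
n2.2 (Lin): max(-1, 6) = 6
n2.3.1 (Chen): min(6, 0) = 0
n2.3.2 (Chen): min(-4, 1) = -4
n2.3.3 (Chen): min(-6, -7) = -7
n2.3 (Lin): max(0, -4, -7) = 0
n2 (Chen): min(1, 6, 0) = 0
r (Lin): max(-5, 0) = 0

0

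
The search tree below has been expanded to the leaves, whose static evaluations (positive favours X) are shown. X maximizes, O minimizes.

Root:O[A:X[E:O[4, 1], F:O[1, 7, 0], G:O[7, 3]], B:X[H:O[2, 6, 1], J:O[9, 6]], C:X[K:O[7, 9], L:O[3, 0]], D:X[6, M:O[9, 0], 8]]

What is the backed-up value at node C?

K (O): min(7, 9) = 7
L (O): min(3, 0) = 0
C (X): max(7, 0) = 7

7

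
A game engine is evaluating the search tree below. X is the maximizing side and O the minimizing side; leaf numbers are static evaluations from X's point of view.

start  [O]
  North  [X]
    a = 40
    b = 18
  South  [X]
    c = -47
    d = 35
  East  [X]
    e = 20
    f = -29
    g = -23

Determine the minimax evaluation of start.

20

North (X): max(40, 18) = 40
South (X): max(-47, 35) = 35
East (X): max(20, -29, -23) = 20
start (O): min(40, 35, 20) = 20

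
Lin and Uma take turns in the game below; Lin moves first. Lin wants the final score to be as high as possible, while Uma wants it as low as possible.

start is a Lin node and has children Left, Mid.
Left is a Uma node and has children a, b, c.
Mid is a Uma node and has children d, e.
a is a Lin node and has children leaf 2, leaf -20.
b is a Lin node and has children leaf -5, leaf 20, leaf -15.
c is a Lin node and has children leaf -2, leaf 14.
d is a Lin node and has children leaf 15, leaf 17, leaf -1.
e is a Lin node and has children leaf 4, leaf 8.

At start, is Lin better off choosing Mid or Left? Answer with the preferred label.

d (Lin): max(15, 17, -1) = 17
e (Lin): max(4, 8) = 8
Mid (Uma): min(17, 8) = 8
a (Lin): max(2, -20) = 2
b (Lin): max(-5, 20, -15) = 20
c (Lin): max(-2, 14) = 14
Left (Uma): min(2, 20, 14) = 2
Lin prefers the higher value; Mid=8, Left=2. Mid is better since 8 > 2.

Mid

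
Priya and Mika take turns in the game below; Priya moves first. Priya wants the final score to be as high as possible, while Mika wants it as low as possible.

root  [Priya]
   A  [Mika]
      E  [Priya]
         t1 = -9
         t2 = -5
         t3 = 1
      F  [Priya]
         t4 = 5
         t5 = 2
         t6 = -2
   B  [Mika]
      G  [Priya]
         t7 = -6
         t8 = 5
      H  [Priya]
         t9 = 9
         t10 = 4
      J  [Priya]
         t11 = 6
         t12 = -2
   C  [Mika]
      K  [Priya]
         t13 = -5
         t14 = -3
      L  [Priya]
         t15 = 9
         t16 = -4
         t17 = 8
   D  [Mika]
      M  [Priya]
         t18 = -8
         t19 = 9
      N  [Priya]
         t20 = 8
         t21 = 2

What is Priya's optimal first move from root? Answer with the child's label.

E (Priya): max(-9, -5, 1) = 1
F (Priya): max(5, 2, -2) = 5
A (Mika): min(1, 5) = 1
G (Priya): max(-6, 5) = 5
H (Priya): max(9, 4) = 9
J (Priya): max(6, -2) = 6
B (Mika): min(5, 9, 6) = 5
K (Priya): max(-5, -3) = -3
L (Priya): max(9, -4, 8) = 9
C (Mika): min(-3, 9) = -3
M (Priya): max(-8, 9) = 9
N (Priya): max(8, 2) = 8
D (Mika): min(9, 8) = 8
root (Priya): max(1, 5, -3, 8) = 8
Priya at root wants the highest of {A=1, B=5, C=-3, D=8}, so chooses D.

D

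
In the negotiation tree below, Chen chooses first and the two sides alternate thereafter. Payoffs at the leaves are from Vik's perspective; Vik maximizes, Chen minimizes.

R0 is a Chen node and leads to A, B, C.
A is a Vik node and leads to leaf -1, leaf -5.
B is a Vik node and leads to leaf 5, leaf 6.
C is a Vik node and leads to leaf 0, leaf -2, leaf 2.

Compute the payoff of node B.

6

B (Vik): max(5, 6) = 6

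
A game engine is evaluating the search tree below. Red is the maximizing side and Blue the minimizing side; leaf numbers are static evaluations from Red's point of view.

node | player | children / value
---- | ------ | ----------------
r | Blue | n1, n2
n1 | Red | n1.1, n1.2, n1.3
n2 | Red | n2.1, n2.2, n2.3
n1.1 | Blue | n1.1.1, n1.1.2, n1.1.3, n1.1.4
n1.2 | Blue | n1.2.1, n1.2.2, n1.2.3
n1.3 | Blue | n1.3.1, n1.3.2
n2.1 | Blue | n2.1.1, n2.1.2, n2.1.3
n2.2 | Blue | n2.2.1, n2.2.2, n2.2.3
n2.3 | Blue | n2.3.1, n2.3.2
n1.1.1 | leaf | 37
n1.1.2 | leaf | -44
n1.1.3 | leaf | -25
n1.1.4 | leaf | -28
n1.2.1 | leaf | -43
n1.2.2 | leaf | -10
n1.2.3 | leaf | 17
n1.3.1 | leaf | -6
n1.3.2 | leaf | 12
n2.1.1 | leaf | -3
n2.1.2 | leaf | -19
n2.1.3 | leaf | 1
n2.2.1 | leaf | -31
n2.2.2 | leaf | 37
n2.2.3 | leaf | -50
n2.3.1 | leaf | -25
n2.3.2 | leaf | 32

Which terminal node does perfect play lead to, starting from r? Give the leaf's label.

n1.1 (Blue): min(37, -44, -25, -28) = -44
n1.2 (Blue): min(-43, -10, 17) = -43
n1.3 (Blue): min(-6, 12) = -6
n1 (Red): max(-44, -43, -6) = -6
n2.1 (Blue): min(-3, -19, 1) = -19
n2.2 (Blue): min(-31, 37, -50) = -50
n2.3 (Blue): min(-25, 32) = -25
n2 (Red): max(-19, -50, -25) = -19
r (Blue): min(-6, -19) = -19
At r, Blue picks n2 (lowest: -19).
At n2, Red picks n2.1 (highest: -19).
At n2.1, Blue picks n2.1.2 (lowest: -19).
Terminal value -19.

n2.1.2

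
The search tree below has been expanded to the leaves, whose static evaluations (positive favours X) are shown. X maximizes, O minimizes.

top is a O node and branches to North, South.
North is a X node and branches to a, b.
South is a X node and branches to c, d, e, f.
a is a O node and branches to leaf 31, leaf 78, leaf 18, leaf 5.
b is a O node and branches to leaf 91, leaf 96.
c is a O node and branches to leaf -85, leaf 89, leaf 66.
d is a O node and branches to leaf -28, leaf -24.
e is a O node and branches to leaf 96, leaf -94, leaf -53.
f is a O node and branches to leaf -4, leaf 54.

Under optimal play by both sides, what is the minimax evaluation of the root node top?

-4

a (O): min(31, 78, 18, 5) = 5
b (O): min(91, 96) = 91
North (X): max(5, 91) = 91
c (O): min(-85, 89, 66) = -85
d (O): min(-28, -24) = -28
e (O): min(96, -94, -53) = -94
f (O): min(-4, 54) = -4
South (X): max(-85, -28, -94, -4) = -4
top (O): min(91, -4) = -4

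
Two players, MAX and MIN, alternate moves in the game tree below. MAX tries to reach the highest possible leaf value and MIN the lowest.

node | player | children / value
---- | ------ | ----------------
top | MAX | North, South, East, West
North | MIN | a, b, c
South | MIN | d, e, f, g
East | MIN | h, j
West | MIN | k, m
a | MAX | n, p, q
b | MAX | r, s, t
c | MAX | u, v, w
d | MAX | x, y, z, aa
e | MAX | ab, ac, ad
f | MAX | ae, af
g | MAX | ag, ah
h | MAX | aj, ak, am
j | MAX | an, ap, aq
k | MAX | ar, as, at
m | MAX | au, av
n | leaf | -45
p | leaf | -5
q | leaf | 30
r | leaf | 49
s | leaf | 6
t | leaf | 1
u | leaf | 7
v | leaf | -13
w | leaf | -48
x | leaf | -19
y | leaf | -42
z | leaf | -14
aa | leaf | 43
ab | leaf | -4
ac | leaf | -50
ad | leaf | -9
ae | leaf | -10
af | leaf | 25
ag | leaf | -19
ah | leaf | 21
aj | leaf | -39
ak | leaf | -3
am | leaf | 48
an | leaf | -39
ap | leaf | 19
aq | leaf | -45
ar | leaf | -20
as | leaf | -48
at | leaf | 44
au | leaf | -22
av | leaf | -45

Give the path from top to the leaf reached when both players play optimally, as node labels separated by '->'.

a (MAX): max(-45, -5, 30) = 30
b (MAX): max(49, 6, 1) = 49
c (MAX): max(7, -13, -48) = 7
North (MIN): min(30, 49, 7) = 7
d (MAX): max(-19, -42, -14, 43) = 43
e (MAX): max(-4, -50, -9) = -4
f (MAX): max(-10, 25) = 25
g (MAX): max(-19, 21) = 21
South (MIN): min(43, -4, 25, 21) = -4
h (MAX): max(-39, -3, 48) = 48
j (MAX): max(-39, 19, -45) = 19
East (MIN): min(48, 19) = 19
k (MAX): max(-20, -48, 44) = 44
m (MAX): max(-22, -45) = -22
West (MIN): min(44, -22) = -22
top (MAX): max(7, -4, 19, -22) = 19
At top, MAX picks East (highest: 19).
At East, MIN picks j (lowest: 19).
At j, MAX picks ap (highest: 19).
Terminal value 19.

top -> East -> j -> ap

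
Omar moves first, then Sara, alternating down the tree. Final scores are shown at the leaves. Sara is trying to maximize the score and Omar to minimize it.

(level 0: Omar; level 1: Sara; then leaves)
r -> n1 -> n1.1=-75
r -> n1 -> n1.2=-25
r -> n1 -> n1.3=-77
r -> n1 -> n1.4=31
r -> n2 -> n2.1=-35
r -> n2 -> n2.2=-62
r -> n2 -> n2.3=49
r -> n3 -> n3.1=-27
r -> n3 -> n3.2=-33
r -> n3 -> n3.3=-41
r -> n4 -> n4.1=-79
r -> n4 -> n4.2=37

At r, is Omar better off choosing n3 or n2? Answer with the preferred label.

n3

n3 (Sara): max(-27, -33, -41) = -27
n2 (Sara): max(-35, -62, 49) = 49
Omar prefers the lower value; n3=-27, n2=49. n3 is better since -27 < 49.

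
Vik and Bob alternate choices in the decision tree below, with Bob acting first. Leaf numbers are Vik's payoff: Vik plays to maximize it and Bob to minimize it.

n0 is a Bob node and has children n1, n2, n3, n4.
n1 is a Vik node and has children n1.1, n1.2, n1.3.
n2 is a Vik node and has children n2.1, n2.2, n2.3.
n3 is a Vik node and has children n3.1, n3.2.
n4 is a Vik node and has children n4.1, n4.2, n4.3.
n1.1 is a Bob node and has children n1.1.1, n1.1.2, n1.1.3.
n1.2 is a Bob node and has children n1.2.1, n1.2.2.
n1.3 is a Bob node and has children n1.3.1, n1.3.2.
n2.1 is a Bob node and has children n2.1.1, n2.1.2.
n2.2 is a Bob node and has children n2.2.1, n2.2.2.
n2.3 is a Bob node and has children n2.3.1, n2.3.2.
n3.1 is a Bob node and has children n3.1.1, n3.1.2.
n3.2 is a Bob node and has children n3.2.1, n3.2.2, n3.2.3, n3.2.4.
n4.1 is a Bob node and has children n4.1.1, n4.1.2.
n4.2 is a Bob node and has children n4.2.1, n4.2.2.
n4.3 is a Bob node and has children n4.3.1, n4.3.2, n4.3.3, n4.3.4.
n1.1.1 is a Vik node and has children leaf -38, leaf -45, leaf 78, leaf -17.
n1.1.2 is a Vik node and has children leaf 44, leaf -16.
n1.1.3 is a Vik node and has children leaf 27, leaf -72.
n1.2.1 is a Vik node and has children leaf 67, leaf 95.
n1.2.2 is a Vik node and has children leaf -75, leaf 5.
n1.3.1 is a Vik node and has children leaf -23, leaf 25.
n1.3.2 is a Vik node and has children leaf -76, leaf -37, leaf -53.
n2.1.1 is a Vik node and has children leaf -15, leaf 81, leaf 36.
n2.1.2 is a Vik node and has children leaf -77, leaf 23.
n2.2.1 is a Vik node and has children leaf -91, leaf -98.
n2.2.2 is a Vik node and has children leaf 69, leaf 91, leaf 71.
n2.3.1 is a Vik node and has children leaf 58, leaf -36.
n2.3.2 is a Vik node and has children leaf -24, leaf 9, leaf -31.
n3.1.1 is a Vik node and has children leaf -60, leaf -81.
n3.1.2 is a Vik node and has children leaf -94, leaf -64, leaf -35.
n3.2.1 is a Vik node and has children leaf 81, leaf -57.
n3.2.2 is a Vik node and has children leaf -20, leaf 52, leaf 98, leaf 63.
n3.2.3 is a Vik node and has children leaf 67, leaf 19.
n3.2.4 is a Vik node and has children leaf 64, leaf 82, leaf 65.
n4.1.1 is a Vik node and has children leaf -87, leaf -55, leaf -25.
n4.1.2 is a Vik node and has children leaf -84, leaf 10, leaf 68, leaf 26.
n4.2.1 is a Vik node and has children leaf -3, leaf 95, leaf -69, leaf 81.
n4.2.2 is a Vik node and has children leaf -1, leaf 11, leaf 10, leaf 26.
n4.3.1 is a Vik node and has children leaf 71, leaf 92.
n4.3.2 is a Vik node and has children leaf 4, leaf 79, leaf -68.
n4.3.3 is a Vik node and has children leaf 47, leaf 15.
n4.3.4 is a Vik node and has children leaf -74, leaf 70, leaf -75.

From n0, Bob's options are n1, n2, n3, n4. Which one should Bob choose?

n2

n1.1.1 (Vik): max(-38, -45, 78, -17) = 78
n1.1.2 (Vik): max(44, -16) = 44
n1.1.3 (Vik): max(27, -72) = 27
n1.1 (Bob): min(78, 44, 27) = 27
n1.2.1 (Vik): max(67, 95) = 95
n1.2.2 (Vik): max(-75, 5) = 5
n1.2 (Bob): min(95, 5) = 5
n1.3.1 (Vik): max(-23, 25) = 25
n1.3.2 (Vik): max(-76, -37, -53) = -37
n1.3 (Bob): min(25, -37) = -37
n1 (Vik): max(27, 5, -37) = 27
n2.1.1 (Vik): max(-15, 81, 36) = 81
n2.1.2 (Vik): max(-77, 23) = 23
n2.1 (Bob): min(81, 23) = 23
n2.2.1 (Vik): max(-91, -98) = -91
n2.2.2 (Vik): max(69, 91, 71) = 91
n2.2 (Bob): min(-91, 91) = -91
n2.3.1 (Vik): max(58, -36) = 58
n2.3.2 (Vik): max(-24, 9, -31) = 9
n2.3 (Bob): min(58, 9) = 9
n2 (Vik): max(23, -91, 9) = 23
n3.1.1 (Vik): max(-60, -81) = -60
n3.1.2 (Vik): max(-94, -64, -35) = -35
n3.1 (Bob): min(-60, -35) = -60
n3.2.1 (Vik): max(81, -57) = 81
n3.2.2 (Vik): max(-20, 52, 98, 63) = 98
n3.2.3 (Vik): max(67, 19) = 67
n3.2.4 (Vik): max(64, 82, 65) = 82
n3.2 (Bob): min(81, 98, 67, 82) = 67
n3 (Vik): max(-60, 67) = 67
n4.1.1 (Vik): max(-87, -55, -25) = -25
n4.1.2 (Vik): max(-84, 10, 68, 26) = 68
n4.1 (Bob): min(-25, 68) = -25
n4.2.1 (Vik): max(-3, 95, -69, 81) = 95
n4.2.2 (Vik): max(-1, 11, 10, 26) = 26
n4.2 (Bob): min(95, 26) = 26
n4.3.1 (Vik): max(71, 92) = 92
n4.3.2 (Vik): max(4, 79, -68) = 79
n4.3.3 (Vik): max(47, 15) = 47
n4.3.4 (Vik): max(-74, 70, -75) = 70
n4.3 (Bob): min(92, 79, 47, 70) = 47
n4 (Vik): max(-25, 26, 47) = 47
n0 (Bob): min(27, 23, 67, 47) = 23
Bob at n0 wants the lowest of {n1=27, n2=23, n3=67, n4=47}, so chooses n2.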